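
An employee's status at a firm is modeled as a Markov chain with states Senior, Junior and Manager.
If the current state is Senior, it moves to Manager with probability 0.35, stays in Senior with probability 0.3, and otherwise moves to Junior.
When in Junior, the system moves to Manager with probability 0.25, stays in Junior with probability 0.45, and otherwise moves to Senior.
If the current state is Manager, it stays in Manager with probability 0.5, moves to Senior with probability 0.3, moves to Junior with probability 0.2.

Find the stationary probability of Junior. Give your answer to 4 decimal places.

Let the stationary distribution be π with π = πP and π_1 + π_2 + π_3 = 1.
π_1 = 0.3·π_1 + 0.3·π_2 + 0.3·π_3
π_2 = 0.35·π_1 + 0.45·π_2 + 0.2·π_3
Solving with the normalization constraint gives π = (0.3000, 0.3267, 0.3733).
So the stationary probability of Junior is 0.3267.

0.3267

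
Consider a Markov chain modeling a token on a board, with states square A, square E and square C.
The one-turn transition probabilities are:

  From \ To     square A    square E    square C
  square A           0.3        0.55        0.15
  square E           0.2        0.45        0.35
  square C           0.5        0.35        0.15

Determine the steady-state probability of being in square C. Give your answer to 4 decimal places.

0.2412

Let the stationary distribution be π with π = πP and π_1 + π_2 + π_3 = 1.
π_1 = 0.3·π_1 + 0.2·π_2 + 0.5·π_3
π_2 = 0.55·π_1 + 0.45·π_2 + 0.35·π_3
Solving with the normalization constraint gives π = (0.3026, 0.4561, 0.2412).
So the stationary probability of square C is 0.2412.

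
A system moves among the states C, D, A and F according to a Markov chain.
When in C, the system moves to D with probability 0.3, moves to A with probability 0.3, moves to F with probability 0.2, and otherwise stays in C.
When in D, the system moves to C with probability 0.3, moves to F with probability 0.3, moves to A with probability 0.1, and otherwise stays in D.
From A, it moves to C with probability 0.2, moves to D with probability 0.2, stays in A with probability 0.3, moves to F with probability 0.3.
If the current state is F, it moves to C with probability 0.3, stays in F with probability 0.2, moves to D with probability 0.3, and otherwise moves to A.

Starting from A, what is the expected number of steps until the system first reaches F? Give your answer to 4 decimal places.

3.6032

Let t(s) be the expected number of steps to first reach F from state s, with t(F) = 0. Conditioning on the first step:
t(C) = 1 + 0.2·t(C) + 0.3·t(D) + 0.3·t(A)
t(D) = 1 + 0.3·t(C) + 0.3·t(D) + 0.1·t(A)
t(A) = 1 + 0.2·t(C) + 0.2·t(D) + 0.3·t(A)
Solving: t(C) = 3.9676, t(D) = 3.6437, t(A) = 3.6032.
Expected steps from A to F: 3.6032.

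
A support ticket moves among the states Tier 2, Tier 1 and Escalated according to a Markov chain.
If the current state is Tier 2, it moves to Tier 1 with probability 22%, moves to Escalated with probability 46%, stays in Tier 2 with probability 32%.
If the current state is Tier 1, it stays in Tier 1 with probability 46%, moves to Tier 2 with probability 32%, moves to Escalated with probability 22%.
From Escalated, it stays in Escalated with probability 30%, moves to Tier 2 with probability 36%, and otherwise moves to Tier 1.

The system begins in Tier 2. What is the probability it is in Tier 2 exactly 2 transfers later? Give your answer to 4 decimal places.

0.3384

Sum over the intermediate state after 1 transfer:
P = P(Tier 2→Tier 2)·P(Tier 2→Tier 2) + P(Tier 2→Tier 1)·P(Tier 1→Tier 2) + P(Tier 2→Escalated)·P(Escalated→Tier 2)
  = 0.32×0.32 + 0.22×0.32 + 0.46×0.36
  = 0.1024 + 0.0704 + 0.1656 = 0.3384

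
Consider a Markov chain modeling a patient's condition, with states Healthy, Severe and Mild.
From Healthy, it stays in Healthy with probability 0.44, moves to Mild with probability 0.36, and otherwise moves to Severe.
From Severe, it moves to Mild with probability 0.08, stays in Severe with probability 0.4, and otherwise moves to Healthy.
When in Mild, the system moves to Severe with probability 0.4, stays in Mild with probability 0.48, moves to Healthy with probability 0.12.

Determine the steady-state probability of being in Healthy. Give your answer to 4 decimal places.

Let the stationary distribution be π with π = πP and π_1 + π_2 + π_3 = 1.
π_1 = 0.44·π_1 + 0.52·π_2 + 0.12·π_3
π_2 = 0.2·π_1 + 0.4·π_2 + 0.4·π_3
Solving with the normalization constraint gives π = (0.3684, 0.3263, 0.3053).
So the stationary probability of Healthy is 0.3684.

0.3684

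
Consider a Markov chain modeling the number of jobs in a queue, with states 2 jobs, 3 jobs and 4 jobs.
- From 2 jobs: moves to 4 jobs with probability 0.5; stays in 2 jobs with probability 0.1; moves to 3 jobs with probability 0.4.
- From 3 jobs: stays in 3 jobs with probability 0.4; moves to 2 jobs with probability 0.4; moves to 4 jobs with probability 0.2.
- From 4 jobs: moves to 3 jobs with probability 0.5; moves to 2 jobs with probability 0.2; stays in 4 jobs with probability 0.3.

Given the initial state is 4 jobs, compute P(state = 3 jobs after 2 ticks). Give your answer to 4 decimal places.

0.4300

Sum over the intermediate state after 1 tick:
P = P(4 jobs→2 jobs)·P(2 jobs→3 jobs) + P(4 jobs→3 jobs)·P(3 jobs→3 jobs) + P(4 jobs→4 jobs)·P(4 jobs→3 jobs)
  = 0.2×0.4 + 0.5×0.4 + 0.3×0.5
  = 0.0800 + 0.2000 + 0.1500 = 0.4300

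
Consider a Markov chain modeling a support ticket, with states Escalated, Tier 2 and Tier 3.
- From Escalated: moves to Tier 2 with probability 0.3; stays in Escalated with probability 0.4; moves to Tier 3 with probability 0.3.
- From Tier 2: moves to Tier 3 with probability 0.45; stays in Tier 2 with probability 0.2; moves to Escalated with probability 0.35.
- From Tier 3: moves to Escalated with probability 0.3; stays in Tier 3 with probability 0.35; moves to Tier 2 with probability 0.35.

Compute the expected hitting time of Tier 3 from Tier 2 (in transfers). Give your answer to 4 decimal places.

Let t(s) be the expected number of transfers to first reach Tier 3 from state s, with t(Tier 3) = 0. Conditioning on the first transfer:
t(Escalated) = 1 + 0.4·t(Escalated) + 0.3·t(Tier 2)
t(Tier 2) = 1 + 0.35·t(Escalated) + 0.2·t(Tier 2)
Solving: t(Escalated) = 2.9333, t(Tier 2) = 2.5333.
Expected transfers from Tier 2 to Tier 3: 2.5333.

2.5333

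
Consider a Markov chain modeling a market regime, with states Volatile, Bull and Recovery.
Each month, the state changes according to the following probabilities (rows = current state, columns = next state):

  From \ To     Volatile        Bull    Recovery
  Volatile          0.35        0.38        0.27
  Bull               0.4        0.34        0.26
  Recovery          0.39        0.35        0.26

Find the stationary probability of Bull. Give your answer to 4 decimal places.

0.3578

Let the stationary distribution be π with π = πP and π_1 + π_2 + π_3 = 1.
π_1 = 0.35·π_1 + 0.4·π_2 + 0.39·π_3
π_2 = 0.38·π_1 + 0.34·π_2 + 0.35·π_3
Solving with the normalization constraint gives π = (0.3784, 0.3578, 0.2638).
So the stationary probability of Bull is 0.3578.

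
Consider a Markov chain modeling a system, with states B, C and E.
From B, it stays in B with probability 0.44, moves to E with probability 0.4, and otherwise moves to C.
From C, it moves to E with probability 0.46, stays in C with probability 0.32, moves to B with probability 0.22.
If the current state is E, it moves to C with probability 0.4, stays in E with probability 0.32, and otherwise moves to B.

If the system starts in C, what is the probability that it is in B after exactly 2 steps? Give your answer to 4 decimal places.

0.2960

Sum over the intermediate state after 1 step:
P = P(C→B)·P(B→B) + P(C→C)·P(C→B) + P(C→E)·P(E→B)
  = 0.22×0.44 + 0.32×0.22 + 0.46×0.28
  = 0.0968 + 0.0704 + 0.1288 = 0.2960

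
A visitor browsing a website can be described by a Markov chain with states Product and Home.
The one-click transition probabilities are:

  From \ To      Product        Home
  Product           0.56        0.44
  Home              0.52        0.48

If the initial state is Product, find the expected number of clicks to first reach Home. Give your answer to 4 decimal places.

2.2727

Let t(s) be the expected number of clicks to first reach Home from state s, with t(Home) = 0. Conditioning on the first click:
t(Product) = 1 + 0.56·t(Product)
Solving: t(Product) = 2.2727.
Expected clicks from Product to Home: 2.2727.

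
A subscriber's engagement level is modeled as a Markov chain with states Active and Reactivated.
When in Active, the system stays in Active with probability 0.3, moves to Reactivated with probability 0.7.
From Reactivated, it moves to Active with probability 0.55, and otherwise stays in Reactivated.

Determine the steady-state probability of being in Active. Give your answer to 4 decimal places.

Let the stationary distribution be π with π = πP and π_1 + π_2 = 1.
π_1 = 0.3·π_1 + 0.55·π_2
Solving with the normalization constraint gives π = (0.4400, 0.5600).
So the stationary probability of Active is 0.4400.

0.4400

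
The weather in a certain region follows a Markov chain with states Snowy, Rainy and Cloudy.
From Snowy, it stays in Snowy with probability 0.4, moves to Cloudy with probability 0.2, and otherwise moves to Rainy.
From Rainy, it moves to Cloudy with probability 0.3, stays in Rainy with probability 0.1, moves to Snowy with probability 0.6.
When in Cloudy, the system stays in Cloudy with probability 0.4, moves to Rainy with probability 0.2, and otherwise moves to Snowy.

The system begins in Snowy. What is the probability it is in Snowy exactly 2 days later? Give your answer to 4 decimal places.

Sum over the intermediate state after 1 day:
P = P(Snowy→Snowy)·P(Snowy→Snowy) + P(Snowy→Rainy)·P(Rainy→Snowy) + P(Snowy→Cloudy)·P(Cloudy→Snowy)
  = 0.4×0.4 + 0.4×0.6 + 0.2×0.4
  = 0.1600 + 0.2400 + 0.0800 = 0.4800

0.4800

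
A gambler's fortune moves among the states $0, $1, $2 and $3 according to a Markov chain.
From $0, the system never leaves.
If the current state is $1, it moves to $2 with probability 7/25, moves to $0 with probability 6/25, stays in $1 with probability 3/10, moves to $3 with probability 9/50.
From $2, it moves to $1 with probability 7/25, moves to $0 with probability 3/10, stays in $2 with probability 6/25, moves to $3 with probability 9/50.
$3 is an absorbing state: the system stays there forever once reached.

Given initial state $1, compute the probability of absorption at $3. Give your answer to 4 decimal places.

Let h(s) be the probability of absorption at $3 starting from transient state s. Then h($3) = 1 and h($0) = 0. By first-step analysis:
h($1) = 0.24·0 + 0.3·h($1) + 0.28·h($2) + 0.18·1
h($2) = 0.3·0 + 0.28·h($1) + 0.24·h($2) + 0.18·1
Solving: h($1) = 0.4127, h($2) = 0.3889.
Starting from $1, the probability is 0.4127.

0.4127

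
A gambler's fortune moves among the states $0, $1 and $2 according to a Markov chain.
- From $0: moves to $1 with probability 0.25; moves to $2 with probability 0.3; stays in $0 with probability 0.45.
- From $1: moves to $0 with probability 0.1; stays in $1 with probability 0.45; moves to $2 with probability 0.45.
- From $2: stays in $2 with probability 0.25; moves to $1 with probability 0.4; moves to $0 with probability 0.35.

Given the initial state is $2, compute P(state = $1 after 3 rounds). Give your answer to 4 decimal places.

Propagate the distribution vector 3 rounds from $2.
After 0 rounds: (0.0000, 0.0000, 1.0000)
After 1 round: (0.3500, 0.4000, 0.2500)
After 2 rounds: (0.2850, 0.3675, 0.3475)
After 3 rounds: (0.2866, 0.3756, 0.3378)
P(in $1 after 3 rounds) = 0.3756

0.3756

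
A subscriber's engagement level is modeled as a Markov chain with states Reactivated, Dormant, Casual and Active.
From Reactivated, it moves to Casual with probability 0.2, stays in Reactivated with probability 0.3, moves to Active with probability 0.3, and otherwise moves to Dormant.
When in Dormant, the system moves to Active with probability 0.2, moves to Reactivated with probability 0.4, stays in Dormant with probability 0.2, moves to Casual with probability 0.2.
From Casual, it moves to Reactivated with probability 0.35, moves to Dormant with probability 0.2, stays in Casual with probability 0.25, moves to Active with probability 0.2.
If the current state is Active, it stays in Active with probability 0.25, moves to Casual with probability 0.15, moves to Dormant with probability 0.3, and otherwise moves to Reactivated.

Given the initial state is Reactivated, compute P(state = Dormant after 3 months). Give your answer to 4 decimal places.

Propagate the distribution vector 3 months from Reactivated.
After 0 months: (1.0000, 0.0000, 0.0000, 0.0000)
After 1 month: (0.3000, 0.2000, 0.2000, 0.3000)
After 2 months: (0.3300, 0.2300, 0.1950, 0.2450)
After 3 months: (0.3328, 0.2245, 0.1975, 0.2453)
P(in Dormant after 3 months) = 0.2245

0.2245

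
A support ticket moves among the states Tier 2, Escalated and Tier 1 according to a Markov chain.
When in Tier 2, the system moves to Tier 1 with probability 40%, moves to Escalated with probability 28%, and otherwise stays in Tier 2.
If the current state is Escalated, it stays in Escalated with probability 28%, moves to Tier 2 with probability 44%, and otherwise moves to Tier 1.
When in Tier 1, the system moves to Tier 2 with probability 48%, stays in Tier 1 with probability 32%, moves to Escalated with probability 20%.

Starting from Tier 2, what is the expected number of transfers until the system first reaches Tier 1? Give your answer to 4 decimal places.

2.7293

Let t(s) be the expected number of transfers to first reach Tier 1 from state s, with t(Tier 1) = 0. Conditioning on the first transfer:
t(Tier 2) = 1 + 0.32·t(Tier 2) + 0.28·t(Escalated)
t(Escalated) = 1 + 0.44·t(Tier 2) + 0.28·t(Escalated)
Solving: t(Tier 2) = 2.7293, t(Escalated) = 3.0568.
Expected transfers from Tier 2 to Tier 1: 2.7293.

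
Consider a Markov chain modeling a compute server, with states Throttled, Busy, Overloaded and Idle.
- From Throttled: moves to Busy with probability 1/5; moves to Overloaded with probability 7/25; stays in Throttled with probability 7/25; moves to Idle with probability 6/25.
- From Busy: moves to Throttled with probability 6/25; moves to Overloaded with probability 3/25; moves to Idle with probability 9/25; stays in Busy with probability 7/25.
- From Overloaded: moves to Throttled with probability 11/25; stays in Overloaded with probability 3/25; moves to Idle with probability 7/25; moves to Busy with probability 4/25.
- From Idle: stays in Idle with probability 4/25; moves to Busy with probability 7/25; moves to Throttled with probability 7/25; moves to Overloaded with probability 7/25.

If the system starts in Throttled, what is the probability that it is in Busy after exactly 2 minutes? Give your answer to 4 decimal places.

0.2240

Propagate the distribution vector 2 minutes from Throttled.
After 0 minutes: (1.0000, 0.0000, 0.0000, 0.0000)
After 1 minute: (0.2800, 0.2000, 0.2800, 0.2400)
After 2 minutes: (0.3168, 0.2240, 0.2032, 0.2560)
P(in Busy after 2 minutes) = 0.2240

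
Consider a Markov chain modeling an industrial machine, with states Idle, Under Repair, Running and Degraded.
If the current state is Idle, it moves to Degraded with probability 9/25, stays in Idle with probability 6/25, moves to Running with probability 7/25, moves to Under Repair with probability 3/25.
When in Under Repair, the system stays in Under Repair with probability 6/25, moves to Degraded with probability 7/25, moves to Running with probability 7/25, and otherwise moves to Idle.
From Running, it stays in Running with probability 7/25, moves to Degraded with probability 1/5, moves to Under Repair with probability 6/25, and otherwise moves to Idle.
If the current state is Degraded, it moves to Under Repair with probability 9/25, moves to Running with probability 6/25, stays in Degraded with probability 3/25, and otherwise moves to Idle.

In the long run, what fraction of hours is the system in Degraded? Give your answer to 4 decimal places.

0.2400

Let the stationary distribution be π with π = πP and π_1 + π_2 + π_3 + π_4 = 1.
π_1 = 0.24·π_1 + 0.2·π_2 + 0.28·π_3 + 0.28·π_4
π_2 = 0.12·π_1 + 0.24·π_2 + 0.24·π_3 + 0.36·π_4
π_3 = 0.28·π_1 + 0.28·π_2 + 0.28·π_3 + 0.24·π_4
Solving with the normalization constraint gives π = (0.2509, 0.2387, 0.2704, 0.2400).
So the stationary probability of Degraded is 0.2400.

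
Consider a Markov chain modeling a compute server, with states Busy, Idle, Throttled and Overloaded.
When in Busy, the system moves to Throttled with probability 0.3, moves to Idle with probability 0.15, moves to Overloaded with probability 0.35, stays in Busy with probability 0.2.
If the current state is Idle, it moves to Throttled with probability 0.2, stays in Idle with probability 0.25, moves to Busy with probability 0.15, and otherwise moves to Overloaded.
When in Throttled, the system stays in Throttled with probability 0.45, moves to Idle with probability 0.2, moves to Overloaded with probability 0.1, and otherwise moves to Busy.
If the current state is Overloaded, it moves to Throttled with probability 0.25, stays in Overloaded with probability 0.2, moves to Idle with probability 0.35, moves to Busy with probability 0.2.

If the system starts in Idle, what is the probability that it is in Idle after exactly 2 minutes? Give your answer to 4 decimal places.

0.2650

Propagate the distribution vector 2 minutes from Idle.
After 0 minutes: (0.0000, 1.0000, 0.0000, 0.0000)
After 1 minute: (0.1500, 0.2500, 0.2000, 0.4000)
After 2 minutes: (0.1975, 0.2650, 0.2850, 0.2525)
P(in Idle after 2 minutes) = 0.2650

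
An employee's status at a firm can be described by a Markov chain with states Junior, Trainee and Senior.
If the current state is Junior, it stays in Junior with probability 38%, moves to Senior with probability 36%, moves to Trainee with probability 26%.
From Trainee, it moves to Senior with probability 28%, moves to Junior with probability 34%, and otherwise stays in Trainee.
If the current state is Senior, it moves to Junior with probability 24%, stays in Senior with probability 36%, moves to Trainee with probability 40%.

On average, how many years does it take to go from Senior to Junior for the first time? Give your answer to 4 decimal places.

3.5815

Let t(s) be the expected number of years to first reach Junior from state s, with t(Junior) = 0. Conditioning on the first year:
t(Trainee) = 1 + 0.38·t(Trainee) + 0.28·t(Senior)
t(Senior) = 1 + 0.4·t(Trainee) + 0.36·t(Senior)
Solving: t(Trainee) = 3.2303, t(Senior) = 3.5815.
Expected years from Senior to Junior: 3.5815.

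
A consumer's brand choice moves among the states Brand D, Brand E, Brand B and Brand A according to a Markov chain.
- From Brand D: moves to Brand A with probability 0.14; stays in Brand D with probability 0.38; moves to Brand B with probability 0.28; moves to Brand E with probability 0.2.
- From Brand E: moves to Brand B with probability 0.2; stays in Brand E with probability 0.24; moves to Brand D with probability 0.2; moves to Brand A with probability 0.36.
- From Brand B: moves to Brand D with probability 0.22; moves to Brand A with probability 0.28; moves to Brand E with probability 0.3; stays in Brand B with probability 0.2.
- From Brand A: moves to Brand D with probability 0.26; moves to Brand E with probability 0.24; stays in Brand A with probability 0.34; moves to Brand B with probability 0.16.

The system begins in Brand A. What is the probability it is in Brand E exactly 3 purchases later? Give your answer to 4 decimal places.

Propagate the distribution vector 3 purchases from Brand A.
After 0 purchases: (0.0000, 0.0000, 0.0000, 1.0000)
After 1 purchase: (0.2600, 0.2400, 0.1600, 0.3400)
After 2 purchases: (0.2704, 0.2392, 0.2072, 0.2832)
After 3 purchases: (0.2698, 0.2416, 0.2103, 0.2783)
P(in Brand E after 3 purchases) = 0.2416

0.2416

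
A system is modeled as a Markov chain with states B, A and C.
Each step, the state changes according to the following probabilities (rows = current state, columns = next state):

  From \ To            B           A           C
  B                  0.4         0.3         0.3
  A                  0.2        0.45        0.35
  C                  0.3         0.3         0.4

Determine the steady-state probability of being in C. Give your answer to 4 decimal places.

Let the stationary distribution be π with π = πP and π_1 + π_2 + π_3 = 1.
π_1 = 0.4·π_1 + 0.2·π_2 + 0.3·π_3
π_2 = 0.3·π_1 + 0.45·π_2 + 0.3·π_3
Solving with the normalization constraint gives π = (0.2941, 0.3529, 0.3529).
So the stationary probability of C is 0.3529.

0.3529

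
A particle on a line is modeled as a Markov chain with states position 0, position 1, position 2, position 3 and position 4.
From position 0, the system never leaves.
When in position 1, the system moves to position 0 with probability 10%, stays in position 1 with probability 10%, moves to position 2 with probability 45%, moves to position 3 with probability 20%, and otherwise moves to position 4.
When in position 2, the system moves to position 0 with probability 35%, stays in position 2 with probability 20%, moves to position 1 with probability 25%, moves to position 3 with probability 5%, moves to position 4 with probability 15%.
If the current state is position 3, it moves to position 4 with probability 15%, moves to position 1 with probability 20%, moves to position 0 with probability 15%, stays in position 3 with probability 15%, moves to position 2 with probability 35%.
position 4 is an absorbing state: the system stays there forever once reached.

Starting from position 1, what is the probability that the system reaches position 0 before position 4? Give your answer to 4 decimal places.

0.5642

Let h(s) be the probability of absorption at position 0 starting from transient state s. Then h(position 0) = 1 and h(position 4) = 0. By first-step analysis:
h(position 1) = 0.1·1 + 0.1·h(position 1) + 0.45·h(position 2) + 0.2·h(position 3) + 0.15·0
h(position 2) = 0.35·1 + 0.25·h(position 1) + 0.2·h(position 2) + 0.05·h(position 3) + 0.15·0
h(position 3) = 0.15·1 + 0.2·h(position 1) + 0.35·h(position 2) + 0.15·h(position 3) + 0.15·0
Solving: h(position 1) = 0.5642, h(position 2) = 0.6499, h(position 3) = 0.5768.
Starting from position 1, the probability is 0.5642.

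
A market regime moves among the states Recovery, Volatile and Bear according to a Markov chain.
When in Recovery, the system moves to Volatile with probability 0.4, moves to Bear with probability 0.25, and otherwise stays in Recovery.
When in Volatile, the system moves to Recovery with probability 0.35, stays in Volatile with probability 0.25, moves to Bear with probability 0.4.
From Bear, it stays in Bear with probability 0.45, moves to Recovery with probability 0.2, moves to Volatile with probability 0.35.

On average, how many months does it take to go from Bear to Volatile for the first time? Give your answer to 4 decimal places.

2.7642

Let t(s) be the expected number of months to first reach Volatile from state s, with t(Volatile) = 0. Conditioning on the first month:
t(Recovery) = 1 + 0.35·t(Recovery) + 0.25·t(Bear)
t(Bear) = 1 + 0.2·t(Recovery) + 0.45·t(Bear)
Solving: t(Recovery) = 2.6016, t(Bear) = 2.7642.
Expected months from Bear to Volatile: 2.7642.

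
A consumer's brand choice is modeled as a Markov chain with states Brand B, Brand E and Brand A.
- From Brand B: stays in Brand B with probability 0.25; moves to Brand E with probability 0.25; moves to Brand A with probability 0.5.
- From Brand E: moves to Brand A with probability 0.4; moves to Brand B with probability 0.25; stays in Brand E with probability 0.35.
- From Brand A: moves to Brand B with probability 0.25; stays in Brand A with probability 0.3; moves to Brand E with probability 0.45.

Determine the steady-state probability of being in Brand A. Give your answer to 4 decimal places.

0.3864

Let the stationary distribution be π with π = πP and π_1 + π_2 + π_3 = 1.
π_1 = 0.25·π_1 + 0.25·π_2 + 0.25·π_3
π_2 = 0.25·π_1 + 0.35·π_2 + 0.45·π_3
Solving with the normalization constraint gives π = (0.2500, 0.3636, 0.3864).
So the stationary probability of Brand A is 0.3864.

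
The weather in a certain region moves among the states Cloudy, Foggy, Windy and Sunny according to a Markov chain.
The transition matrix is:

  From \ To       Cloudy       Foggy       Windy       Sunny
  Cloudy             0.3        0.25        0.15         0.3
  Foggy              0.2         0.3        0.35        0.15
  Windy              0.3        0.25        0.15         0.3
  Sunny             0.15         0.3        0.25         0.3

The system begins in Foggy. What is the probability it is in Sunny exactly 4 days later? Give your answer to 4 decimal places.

0.2585

Propagate the distribution vector 4 days from Foggy.
After 0 days: (0.0000, 1.0000, 0.0000, 0.0000)
After 1 day: (0.2000, 0.3000, 0.3500, 0.1500)
After 2 days: (0.2475, 0.2725, 0.2250, 0.2550)
After 3 days: (0.2345, 0.2764, 0.2300, 0.2591)
After 4 days: (0.2335, 0.2768, 0.2312, 0.2585)
P(in Sunny after 4 days) = 0.2585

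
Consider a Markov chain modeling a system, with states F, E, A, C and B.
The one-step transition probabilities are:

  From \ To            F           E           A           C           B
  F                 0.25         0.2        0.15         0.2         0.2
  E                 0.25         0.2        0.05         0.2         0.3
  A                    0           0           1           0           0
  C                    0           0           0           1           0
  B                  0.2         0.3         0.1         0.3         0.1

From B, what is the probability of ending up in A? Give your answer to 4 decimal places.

Let h(s) be the probability of absorption at A starting from transient state s. Then h(A) = 1 and h(C) = 0. By first-step analysis:
h(F) = 0.25·h(F) + 0.2·h(E) + 0.15·1 + 0.2·0 + 0.2·h(B)
h(E) = 0.25·h(F) + 0.2·h(E) + 0.05·1 + 0.2·0 + 0.3·h(B)
h(B) = 0.2·h(F) + 0.3·h(E) + 0.1·1 + 0.3·0 + 0.1·h(B)
Solving: h(F) = 0.3487, h(E) = 0.2768, h(B) = 0.2809.
Starting from B, the probability is 0.2809.

0.2809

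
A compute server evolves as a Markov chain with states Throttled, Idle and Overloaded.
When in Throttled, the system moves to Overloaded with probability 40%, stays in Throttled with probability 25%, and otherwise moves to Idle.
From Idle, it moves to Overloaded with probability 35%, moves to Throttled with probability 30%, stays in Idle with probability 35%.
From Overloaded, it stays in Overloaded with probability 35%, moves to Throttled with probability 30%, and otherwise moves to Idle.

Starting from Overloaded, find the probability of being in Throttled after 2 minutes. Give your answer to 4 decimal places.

0.2850

Sum over the intermediate state after 1 minute:
P = P(Overloaded→Throttled)·P(Throttled→Throttled) + P(Overloaded→Idle)·P(Idle→Throttled) + P(Overloaded→Overloaded)·P(Overloaded→Throttled)
  = 0.3×0.25 + 0.35×0.3 + 0.35×0.3
  = 0.0750 + 0.1050 + 0.1050 = 0.2850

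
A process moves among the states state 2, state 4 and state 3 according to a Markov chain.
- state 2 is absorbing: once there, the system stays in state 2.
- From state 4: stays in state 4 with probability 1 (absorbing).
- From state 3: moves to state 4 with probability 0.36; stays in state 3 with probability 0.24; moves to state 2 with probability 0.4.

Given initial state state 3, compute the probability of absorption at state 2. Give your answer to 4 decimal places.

Let h(s) be the probability of absorption at state 2 starting from transient state s. Then h(state 2) = 1 and h(state 4) = 0. By first-step analysis:
h(state 3) = 0.4·1 + 0.36·0 + 0.24·h(state 3)
Solving: h(state 3) = 0.5263.
Starting from state 3, the probability is 0.5263.

0.5263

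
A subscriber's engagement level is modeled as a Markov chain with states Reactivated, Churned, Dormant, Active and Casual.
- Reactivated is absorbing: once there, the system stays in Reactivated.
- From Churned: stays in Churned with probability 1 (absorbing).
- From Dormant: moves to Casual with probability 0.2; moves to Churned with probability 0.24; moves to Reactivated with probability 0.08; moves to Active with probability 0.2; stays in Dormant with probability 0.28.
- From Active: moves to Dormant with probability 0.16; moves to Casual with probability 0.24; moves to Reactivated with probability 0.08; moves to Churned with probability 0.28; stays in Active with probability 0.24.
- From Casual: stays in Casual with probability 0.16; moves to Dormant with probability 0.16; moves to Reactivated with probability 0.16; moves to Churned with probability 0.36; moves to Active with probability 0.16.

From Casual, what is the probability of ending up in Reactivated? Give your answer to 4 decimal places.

Let h(s) be the probability of absorption at Reactivated starting from transient state s. Then h(Reactivated) = 1 and h(Churned) = 0. By first-step analysis:
h(Dormant) = 0.08·1 + 0.24·0 + 0.28·h(Dormant) + 0.2·h(Active) + 0.2·h(Casual)
h(Active) = 0.08·1 + 0.28·0 + 0.16·h(Dormant) + 0.24·h(Active) + 0.24·h(Casual)
h(Casual) = 0.16·1 + 0.36·0 + 0.16·h(Dormant) + 0.16·h(Active) + 0.16·h(Casual)
Solving: h(Dormant) = 0.2609, h(Active) = 0.2511, h(Casual) = 0.2880.
Starting from Casual, the probability is 0.2880.

0.2880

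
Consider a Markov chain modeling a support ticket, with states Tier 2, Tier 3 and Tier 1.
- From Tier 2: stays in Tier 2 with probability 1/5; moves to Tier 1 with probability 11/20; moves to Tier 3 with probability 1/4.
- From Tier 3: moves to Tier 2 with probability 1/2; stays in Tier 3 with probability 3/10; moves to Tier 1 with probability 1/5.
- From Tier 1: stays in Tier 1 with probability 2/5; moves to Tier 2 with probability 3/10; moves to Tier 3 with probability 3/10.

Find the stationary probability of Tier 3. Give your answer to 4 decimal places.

Let the stationary distribution be π with π = πP and π_1 + π_2 + π_3 = 1.
π_1 = 0.2·π_1 + 0.5·π_2 + 0.3·π_3
π_2 = 0.25·π_1 + 0.3·π_2 + 0.3·π_3
Solving with the normalization constraint gives π = (0.3243, 0.2838, 0.3919).
So the stationary probability of Tier 3 is 0.2838.

0.2838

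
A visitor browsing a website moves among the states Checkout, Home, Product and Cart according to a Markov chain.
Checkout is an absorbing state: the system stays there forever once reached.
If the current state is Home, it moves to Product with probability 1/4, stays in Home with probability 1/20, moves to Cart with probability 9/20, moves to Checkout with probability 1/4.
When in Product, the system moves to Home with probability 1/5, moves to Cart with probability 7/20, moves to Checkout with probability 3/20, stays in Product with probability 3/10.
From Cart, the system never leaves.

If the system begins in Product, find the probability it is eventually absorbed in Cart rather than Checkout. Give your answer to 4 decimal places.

0.6870

Let h(s) be the probability of absorption at Cart starting from transient state s. Then h(Cart) = 1 and h(Checkout) = 0. By first-step analysis:
h(Home) = 0.25·0 + 0.05·h(Home) + 0.25·h(Product) + 0.45·1
h(Product) = 0.15·0 + 0.2·h(Home) + 0.3·h(Product) + 0.35·1
Solving: h(Home) = 0.6545, h(Product) = 0.6870.
Starting from Product, the probability is 0.6870.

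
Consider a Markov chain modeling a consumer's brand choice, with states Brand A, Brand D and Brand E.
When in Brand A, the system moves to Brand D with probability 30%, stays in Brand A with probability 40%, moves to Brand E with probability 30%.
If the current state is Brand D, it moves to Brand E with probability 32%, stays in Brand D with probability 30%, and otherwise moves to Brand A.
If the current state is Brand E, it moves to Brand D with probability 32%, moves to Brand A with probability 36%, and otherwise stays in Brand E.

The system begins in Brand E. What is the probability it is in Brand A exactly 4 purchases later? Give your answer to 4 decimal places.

0.3814

Propagate the distribution vector 4 purchases from Brand E.
After 0 purchases: (0.0000, 0.0000, 1.0000)
After 1 purchase: (0.3600, 0.3200, 0.3200)
After 2 purchases: (0.3808, 0.3064, 0.3128)
After 3 purchases: (0.3814, 0.3063, 0.3124)
After 4 purchases: (0.3814, 0.3062, 0.3124)
P(in Brand A after 4 purchases) = 0.3814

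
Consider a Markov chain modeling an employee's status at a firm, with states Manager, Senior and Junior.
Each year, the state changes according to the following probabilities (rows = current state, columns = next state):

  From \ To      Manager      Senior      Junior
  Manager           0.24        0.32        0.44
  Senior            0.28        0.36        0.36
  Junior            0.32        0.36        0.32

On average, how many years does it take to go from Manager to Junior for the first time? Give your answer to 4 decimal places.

2.4194

Let t(s) be the expected number of years to first reach Junior from state s, with t(Junior) = 0. Conditioning on the first year:
t(Manager) = 1 + 0.24·t(Manager) + 0.32·t(Senior)
t(Senior) = 1 + 0.28·t(Manager) + 0.36·t(Senior)
Solving: t(Manager) = 2.4194, t(Senior) = 2.6210.
Expected years from Manager to Junior: 2.4194.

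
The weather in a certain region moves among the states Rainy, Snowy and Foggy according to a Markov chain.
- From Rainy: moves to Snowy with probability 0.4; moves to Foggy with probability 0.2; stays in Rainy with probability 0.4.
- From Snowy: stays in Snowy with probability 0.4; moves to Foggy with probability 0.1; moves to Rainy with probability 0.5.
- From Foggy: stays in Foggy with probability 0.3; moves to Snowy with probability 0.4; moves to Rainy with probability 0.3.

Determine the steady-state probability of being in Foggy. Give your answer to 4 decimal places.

0.1778

Let the stationary distribution be π with π = πP and π_1 + π_2 + π_3 = 1.
π_1 = 0.4·π_1 + 0.5·π_2 + 0.3·π_3
π_2 = 0.4·π_1 + 0.4·π_2 + 0.4·π_3
Solving with the normalization constraint gives π = (0.4222, 0.4000, 0.1778).
So the stationary probability of Foggy is 0.1778.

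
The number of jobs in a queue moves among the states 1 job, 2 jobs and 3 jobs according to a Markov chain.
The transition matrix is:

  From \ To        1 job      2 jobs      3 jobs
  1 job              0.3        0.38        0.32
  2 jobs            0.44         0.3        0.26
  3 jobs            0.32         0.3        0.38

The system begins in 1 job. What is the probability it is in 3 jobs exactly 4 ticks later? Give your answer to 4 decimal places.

0.3194

Propagate the distribution vector 4 ticks from 1 job.
After 0 ticks: (1.0000, 0.0000, 0.0000)
After 1 tick: (0.3000, 0.3800, 0.3200)
After 2 ticks: (0.3596, 0.3240, 0.3164)
After 3 ticks: (0.3517, 0.3288, 0.3195)
After 4 ticks: (0.3524, 0.3281, 0.3194)
P(in 3 jobs after 4 ticks) = 0.3194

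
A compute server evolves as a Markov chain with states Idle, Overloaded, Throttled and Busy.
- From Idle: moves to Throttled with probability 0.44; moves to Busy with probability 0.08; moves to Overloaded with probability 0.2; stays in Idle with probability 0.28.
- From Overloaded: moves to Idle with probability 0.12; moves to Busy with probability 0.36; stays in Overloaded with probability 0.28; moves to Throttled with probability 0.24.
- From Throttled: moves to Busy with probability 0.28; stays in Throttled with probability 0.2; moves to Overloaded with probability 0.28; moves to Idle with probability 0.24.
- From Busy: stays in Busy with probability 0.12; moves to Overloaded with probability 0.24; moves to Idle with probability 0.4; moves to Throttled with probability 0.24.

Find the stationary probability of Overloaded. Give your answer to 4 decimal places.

0.2511

Let the stationary distribution be π with π = πP and π_1 + π_2 + π_3 + π_4 = 1.
π_1 = 0.28·π_1 + 0.12·π_2 + 0.24·π_3 + 0.4·π_4
π_2 = 0.2·π_1 + 0.28·π_2 + 0.28·π_3 + 0.24·π_4
π_3 = 0.44·π_1 + 0.24·π_2 + 0.2·π_3 + 0.24·π_4
Solving with the normalization constraint gives π = (0.2544, 0.2511, 0.2797, 0.2148).
So the stationary probability of Overloaded is 0.2511.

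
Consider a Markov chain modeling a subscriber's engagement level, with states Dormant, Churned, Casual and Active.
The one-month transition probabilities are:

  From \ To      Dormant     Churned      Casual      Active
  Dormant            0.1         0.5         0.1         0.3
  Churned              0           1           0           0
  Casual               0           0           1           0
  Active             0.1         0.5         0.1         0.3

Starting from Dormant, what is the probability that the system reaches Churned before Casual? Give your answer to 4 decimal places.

Let h(s) be the probability of absorption at Churned starting from transient state s. Then h(Churned) = 1 and h(Casual) = 0. By first-step analysis:
h(Dormant) = 0.1·h(Dormant) + 0.5·1 + 0.1·0 + 0.3·h(Active)
h(Active) = 0.1·h(Dormant) + 0.5·1 + 0.1·0 + 0.3·h(Active)
Solving: h(Dormant) = 0.8333, h(Active) = 0.8333.
Starting from Dormant, the probability is 0.8333.

0.8333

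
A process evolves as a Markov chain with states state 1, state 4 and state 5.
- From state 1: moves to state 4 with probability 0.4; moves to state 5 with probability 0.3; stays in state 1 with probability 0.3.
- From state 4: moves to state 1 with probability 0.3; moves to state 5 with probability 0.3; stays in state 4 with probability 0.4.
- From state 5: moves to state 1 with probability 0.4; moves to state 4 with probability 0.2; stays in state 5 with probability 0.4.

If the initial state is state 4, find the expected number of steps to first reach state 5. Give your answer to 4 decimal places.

Let t(s) be the expected number of steps to first reach state 5 from state s, with t(state 5) = 0. Conditioning on the first step:
t(state 1) = 1 + 0.3·t(state 1) + 0.4·t(state 4)
t(state 4) = 1 + 0.3·t(state 1) + 0.4·t(state 4)
Solving: t(state 1) = 3.3333, t(state 4) = 3.3333.
Expected steps from state 4 to state 5: 3.3333.

3.3333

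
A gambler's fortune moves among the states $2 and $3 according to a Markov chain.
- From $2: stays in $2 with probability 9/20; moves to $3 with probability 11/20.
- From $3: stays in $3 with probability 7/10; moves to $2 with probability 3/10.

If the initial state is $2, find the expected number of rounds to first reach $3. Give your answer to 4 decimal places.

Let t(s) be the expected number of rounds to first reach $3 from state s, with t($3) = 0. Conditioning on the first round:
t($2) = 1 + 0.45·t($2)
Solving: t($2) = 1.8182.
Expected rounds from $2 to $3: 1.8182.

1.8182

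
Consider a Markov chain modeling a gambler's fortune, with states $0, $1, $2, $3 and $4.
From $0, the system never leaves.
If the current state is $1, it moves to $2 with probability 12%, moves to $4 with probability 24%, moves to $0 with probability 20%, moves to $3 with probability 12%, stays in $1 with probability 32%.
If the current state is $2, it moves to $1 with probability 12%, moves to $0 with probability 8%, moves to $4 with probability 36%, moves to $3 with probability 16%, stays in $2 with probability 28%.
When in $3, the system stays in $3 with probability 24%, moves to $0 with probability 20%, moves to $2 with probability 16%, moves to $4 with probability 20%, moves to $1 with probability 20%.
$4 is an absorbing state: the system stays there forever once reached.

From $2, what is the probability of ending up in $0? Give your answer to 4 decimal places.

Let h(s) be the probability of absorption at $0 starting from transient state s. Then h($0) = 1 and h($4) = 0. By first-step analysis:
h($1) = 0.2·1 + 0.32·h($1) + 0.12·h($2) + 0.12·h($3) + 0.24·0
h($2) = 0.08·1 + 0.12·h($1) + 0.28·h($2) + 0.16·h($3) + 0.36·0
h($3) = 0.2·1 + 0.2·h($1) + 0.16·h($2) + 0.24·h($3) + 0.2·0
Solving: h($1) = 0.4192, h($2) = 0.2769, h($3) = 0.4318.
Starting from $2, the probability is 0.2769.

0.2769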